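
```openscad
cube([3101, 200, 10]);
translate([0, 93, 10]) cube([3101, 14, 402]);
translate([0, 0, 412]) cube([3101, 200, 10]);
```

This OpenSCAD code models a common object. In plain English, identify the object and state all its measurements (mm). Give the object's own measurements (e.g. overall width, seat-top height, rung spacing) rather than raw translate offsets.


An I-beam lying along x, 3101 mm long. Overall section height 422 mm. Two flanges 200 mm wide (y) and 10 mm thick, one on the floor and one at the top; a web 14 mm thick runs between them, centred on the flange width.


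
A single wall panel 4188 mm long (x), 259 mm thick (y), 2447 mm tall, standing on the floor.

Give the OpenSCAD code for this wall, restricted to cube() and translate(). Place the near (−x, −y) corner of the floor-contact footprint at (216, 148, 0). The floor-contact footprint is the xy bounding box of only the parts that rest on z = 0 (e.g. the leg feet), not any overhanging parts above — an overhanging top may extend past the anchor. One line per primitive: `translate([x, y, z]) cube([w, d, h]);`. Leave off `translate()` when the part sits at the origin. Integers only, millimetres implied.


translate([216, 148, 0]) cube([4188, 259, 2447]);


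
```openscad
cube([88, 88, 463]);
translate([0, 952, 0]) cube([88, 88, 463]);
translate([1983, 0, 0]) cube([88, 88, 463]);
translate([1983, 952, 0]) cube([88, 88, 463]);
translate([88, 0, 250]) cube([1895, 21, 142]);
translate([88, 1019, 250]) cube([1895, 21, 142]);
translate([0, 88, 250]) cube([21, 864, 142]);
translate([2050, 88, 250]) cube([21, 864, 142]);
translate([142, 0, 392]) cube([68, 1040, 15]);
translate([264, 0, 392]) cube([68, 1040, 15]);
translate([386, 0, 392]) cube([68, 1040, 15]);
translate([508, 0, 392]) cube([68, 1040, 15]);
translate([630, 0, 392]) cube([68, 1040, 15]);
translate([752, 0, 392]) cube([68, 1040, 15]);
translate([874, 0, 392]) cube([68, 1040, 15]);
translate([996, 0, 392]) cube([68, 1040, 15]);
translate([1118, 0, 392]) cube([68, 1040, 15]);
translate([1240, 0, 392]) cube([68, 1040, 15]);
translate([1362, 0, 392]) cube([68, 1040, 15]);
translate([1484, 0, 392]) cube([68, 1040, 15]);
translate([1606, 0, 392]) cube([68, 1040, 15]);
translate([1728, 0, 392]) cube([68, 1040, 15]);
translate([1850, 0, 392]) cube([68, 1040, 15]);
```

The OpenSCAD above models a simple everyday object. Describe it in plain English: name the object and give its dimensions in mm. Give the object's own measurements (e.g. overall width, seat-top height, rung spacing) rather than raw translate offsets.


A bed frame 2071 mm long (x) by 1040 mm wide (y). Four 88×88 mm corner posts, 463 mm tall, at the corners of the footprint. Four rails of 21 mm thickness and 142 mm height run between adjacent posts with their undersides at z = 250 mm, their outer faces flush with the outside of the frame (the two x-running rails run between the posts' inner faces; the two y-running rails run between the posts' inner faces). 15 slats, each 68 mm wide (x) and 15 mm thick, lie across the top of the two x-running rails, running the full 1040 mm width of the frame in y; along x they sit between the end posts with a 54 mm gap after the −x posts and between neighbouring slats, leaving 65 mm before the +x posts.


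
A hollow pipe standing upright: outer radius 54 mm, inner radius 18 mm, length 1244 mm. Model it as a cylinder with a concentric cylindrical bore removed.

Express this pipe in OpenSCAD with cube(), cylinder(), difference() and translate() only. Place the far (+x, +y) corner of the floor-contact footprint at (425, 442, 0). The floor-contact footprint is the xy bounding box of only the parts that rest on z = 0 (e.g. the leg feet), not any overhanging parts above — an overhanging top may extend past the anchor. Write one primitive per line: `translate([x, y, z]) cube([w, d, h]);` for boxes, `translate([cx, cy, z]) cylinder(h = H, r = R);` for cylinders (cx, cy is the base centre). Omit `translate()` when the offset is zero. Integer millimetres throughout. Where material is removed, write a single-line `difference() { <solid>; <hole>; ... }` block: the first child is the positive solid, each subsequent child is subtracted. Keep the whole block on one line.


difference() { translate([371, 388, 0]) cylinder(h = 1244, r = 54); translate([371, 388, 0]) cylinder(h = 1244, r = 18); }


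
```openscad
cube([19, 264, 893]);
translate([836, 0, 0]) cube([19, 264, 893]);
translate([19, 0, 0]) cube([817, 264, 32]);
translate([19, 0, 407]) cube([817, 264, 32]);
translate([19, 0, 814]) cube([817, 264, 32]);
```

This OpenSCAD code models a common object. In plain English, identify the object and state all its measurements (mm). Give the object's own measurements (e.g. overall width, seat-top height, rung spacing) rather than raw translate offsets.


An open bookshelf. Two side panels, each 19 mm thick, 264 mm deep and 893 mm tall, stand 855 mm apart (outside-to-outside). Between them sit 3 shelves, each 32 mm thick and 264 mm deep, spanning the full gap between the sides. The bottom shelf rests on the floor (its underside at z = 0) and the clear gap between one shelf's top and the next shelf's underside is 375 mm.


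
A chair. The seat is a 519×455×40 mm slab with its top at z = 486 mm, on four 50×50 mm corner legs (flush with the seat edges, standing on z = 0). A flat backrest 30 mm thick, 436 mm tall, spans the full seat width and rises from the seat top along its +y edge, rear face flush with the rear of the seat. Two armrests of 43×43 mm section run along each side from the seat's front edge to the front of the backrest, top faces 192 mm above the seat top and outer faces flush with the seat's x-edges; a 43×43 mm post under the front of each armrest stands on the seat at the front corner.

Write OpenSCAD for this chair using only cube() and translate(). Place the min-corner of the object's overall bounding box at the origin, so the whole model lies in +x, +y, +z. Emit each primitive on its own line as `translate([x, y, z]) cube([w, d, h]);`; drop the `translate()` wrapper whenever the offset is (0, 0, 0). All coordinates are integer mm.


// leg_h = 486 - 40 = 446
// arm post h = 192 - 43 = 149
translate([0, 0, 446]) cube([519, 455, 40]);
cube([50, 50, 446]);
translate([469, 0, 0]) cube([50, 50, 446]);
translate([0, 405, 0]) cube([50, 50, 446]);
translate([469, 405, 0]) cube([50, 50, 446]);
translate([0, 425, 486]) cube([519, 30, 436]);
translate([0, 0, 635]) cube([43, 425, 43]);
translate([476, 0, 635]) cube([43, 425, 43]);
translate([0, 0, 486]) cube([43, 43, 149]);
translate([476, 0, 486]) cube([43, 43, 149]);


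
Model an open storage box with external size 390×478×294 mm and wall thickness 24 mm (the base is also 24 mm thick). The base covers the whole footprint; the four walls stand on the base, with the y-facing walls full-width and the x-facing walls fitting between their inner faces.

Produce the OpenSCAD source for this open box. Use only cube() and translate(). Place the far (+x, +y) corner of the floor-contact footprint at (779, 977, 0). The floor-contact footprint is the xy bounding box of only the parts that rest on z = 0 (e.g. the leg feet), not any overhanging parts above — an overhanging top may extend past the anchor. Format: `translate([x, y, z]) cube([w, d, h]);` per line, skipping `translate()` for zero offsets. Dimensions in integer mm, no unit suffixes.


translate([389, 499, 0]) cube([390, 478, 24]);
translate([389, 499, 24]) cube([390, 24, 270]);
translate([389, 953, 24]) cube([390, 24, 270]);
translate([389, 523, 24]) cube([24, 430, 270]);
translate([755, 523, 24]) cube([24, 430, 270]);


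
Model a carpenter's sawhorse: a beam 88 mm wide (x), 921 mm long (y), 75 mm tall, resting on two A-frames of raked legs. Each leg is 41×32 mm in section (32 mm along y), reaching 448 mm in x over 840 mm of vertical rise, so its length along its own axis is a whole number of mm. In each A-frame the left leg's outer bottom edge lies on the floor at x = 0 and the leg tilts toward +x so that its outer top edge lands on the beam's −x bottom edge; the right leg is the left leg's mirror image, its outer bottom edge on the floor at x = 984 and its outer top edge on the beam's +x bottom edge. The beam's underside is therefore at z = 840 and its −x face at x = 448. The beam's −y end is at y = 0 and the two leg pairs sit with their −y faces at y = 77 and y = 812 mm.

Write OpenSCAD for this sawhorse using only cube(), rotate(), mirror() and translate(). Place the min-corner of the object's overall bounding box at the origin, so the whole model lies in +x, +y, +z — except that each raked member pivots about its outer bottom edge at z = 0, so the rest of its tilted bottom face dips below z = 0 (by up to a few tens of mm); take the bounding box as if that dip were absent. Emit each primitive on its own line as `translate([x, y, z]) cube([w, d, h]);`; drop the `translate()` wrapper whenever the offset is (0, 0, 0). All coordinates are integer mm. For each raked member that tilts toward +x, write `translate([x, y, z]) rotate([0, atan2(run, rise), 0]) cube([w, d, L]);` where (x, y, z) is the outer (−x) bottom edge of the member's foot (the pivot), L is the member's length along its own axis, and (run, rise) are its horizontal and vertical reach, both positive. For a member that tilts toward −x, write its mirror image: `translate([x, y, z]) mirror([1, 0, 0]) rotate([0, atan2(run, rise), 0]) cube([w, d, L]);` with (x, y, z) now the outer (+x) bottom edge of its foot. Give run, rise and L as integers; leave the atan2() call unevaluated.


translate([448, 0, 840]) cube([88, 921, 75]);
translate([0, 77, 0]) rotate([0, atan2(448, 840), 0]) cube([41, 32, 952]);
translate([984, 77, 0]) mirror([1, 0, 0]) rotate([0, atan2(448, 840), 0]) cube([41, 32, 952]);
translate([0, 812, 0]) rotate([0, atan2(448, 840), 0]) cube([41, 32, 952]);
translate([984, 812, 0]) mirror([1, 0, 0]) rotate([0, atan2(448, 840), 0]) cube([41, 32, 952]);


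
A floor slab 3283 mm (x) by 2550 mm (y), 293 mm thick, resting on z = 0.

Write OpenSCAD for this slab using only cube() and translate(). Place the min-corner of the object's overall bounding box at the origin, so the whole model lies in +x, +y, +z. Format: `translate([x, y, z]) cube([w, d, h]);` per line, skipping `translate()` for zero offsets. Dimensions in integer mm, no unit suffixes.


cube([3283, 2550, 293]);


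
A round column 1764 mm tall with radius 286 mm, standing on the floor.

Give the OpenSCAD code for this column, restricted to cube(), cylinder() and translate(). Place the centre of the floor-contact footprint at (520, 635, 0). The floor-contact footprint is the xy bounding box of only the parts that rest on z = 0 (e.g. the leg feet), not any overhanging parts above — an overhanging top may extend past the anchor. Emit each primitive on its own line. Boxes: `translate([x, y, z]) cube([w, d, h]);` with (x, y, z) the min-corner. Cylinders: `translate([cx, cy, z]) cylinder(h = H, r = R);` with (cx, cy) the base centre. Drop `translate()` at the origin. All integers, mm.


translate([520, 635, 0]) cylinder(h = 1764, r = 286);


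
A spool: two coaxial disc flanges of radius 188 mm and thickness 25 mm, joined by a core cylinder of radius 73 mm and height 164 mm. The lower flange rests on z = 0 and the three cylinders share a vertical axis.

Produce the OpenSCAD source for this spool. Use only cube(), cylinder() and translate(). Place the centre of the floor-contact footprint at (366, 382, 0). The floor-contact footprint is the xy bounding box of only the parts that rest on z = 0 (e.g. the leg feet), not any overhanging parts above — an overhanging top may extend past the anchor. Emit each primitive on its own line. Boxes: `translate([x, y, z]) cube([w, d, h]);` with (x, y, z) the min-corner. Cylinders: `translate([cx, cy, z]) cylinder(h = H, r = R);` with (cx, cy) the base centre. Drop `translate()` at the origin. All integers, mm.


translate([366, 382, 0]) cylinder(h = 25, r = 188);
translate([366, 382, 25]) cylinder(h = 164, r = 73);
translate([366, 382, 189]) cylinder(h = 25, r = 188);


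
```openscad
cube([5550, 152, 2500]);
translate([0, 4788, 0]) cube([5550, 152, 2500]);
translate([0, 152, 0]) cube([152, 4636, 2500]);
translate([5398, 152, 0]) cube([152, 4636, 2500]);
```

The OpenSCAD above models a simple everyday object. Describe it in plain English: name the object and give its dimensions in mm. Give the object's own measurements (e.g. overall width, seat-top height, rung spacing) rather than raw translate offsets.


The wall frame of a small rectangular building: four walls, each 2500 mm tall and 152 mm thick, enclosing a footprint 5550 mm (x) by 4940 mm (y) outside-to-outside, with no floor or roof. The front and back walls (the −y and +y sides) span the full width; the two side walls fit between them.


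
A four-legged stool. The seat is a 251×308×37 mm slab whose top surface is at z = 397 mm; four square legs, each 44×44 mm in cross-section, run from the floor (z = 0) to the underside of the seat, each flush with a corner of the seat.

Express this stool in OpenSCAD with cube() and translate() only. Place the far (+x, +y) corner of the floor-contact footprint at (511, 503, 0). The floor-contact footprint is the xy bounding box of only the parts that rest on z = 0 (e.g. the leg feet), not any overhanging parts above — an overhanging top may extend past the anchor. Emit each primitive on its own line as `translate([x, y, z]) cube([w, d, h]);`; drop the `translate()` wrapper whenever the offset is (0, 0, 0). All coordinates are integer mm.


translate([260, 195, 360]) cube([251, 308, 37]);
translate([260, 195, 0]) cube([44, 44, 360]);
translate([467, 195, 0]) cube([44, 44, 360]);
translate([260, 459, 0]) cube([44, 44, 360]);
translate([467, 459, 0]) cube([44, 44, 360]);


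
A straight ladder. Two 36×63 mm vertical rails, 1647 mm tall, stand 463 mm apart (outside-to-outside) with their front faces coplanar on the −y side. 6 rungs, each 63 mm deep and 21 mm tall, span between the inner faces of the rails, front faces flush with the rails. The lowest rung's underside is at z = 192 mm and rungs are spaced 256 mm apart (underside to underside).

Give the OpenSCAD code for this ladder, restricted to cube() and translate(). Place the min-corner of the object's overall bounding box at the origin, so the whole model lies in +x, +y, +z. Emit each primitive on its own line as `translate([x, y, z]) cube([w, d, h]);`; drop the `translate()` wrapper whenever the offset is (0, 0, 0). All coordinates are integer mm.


cube([36, 63, 1647]);
translate([427, 0, 0]) cube([36, 63, 1647]);
translate([36, 0, 192]) cube([391, 63, 21]);
translate([36, 0, 448]) cube([391, 63, 21]);
translate([36, 0, 704]) cube([391, 63, 21]);
translate([36, 0, 960]) cube([391, 63, 21]);
translate([36, 0, 1216]) cube([391, 63, 21]);
translate([36, 0, 1472]) cube([391, 63, 21]);


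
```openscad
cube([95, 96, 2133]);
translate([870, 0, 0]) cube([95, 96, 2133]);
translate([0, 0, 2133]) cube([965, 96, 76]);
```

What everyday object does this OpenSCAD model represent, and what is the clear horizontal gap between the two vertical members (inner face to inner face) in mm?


A door frame. The clear opening width is 775 mm.

Two 2133 mm tall posts with a header on top — a door frame. The left jamb is 95 mm wide at x = 0; the right jamb starts at x = 870. The clear opening is 870 − 95 = 775 mm.


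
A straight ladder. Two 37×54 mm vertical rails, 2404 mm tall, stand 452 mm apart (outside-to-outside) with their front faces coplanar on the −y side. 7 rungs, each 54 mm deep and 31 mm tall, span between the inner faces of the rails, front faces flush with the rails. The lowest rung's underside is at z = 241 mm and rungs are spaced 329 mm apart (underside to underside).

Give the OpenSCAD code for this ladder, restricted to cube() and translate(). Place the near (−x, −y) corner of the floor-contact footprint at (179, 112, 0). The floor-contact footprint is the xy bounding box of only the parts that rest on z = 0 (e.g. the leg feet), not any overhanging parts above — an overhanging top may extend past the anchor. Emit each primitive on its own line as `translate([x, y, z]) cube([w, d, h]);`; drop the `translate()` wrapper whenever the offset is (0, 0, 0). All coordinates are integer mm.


translate([179, 112, 0]) cube([37, 54, 2404]);
translate([594, 112, 0]) cube([37, 54, 2404]);
translate([216, 112, 241]) cube([378, 54, 31]);
translate([216, 112, 570]) cube([378, 54, 31]);
translate([216, 112, 899]) cube([378, 54, 31]);
translate([216, 112, 1228]) cube([378, 54, 31]);
translate([216, 112, 1557]) cube([378, 54, 31]);
translate([216, 112, 1886]) cube([378, 54, 31]);
translate([216, 112, 2215]) cube([378, 54, 31]);


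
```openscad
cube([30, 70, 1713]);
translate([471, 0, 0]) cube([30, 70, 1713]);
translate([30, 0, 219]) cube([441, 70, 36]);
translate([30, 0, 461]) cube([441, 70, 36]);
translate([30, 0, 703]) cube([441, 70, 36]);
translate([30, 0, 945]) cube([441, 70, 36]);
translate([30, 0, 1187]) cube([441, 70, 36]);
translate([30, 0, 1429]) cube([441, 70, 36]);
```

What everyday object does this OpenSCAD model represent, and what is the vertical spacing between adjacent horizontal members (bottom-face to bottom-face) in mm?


A ladder. The rung spacing is 242 mm.

Two tall 30×70 posts with 6 short bars between them — a ladder. Adjacent rungs sit at z = 219 and z = 461, so the spacing is 461 − 219 = 242 mm.


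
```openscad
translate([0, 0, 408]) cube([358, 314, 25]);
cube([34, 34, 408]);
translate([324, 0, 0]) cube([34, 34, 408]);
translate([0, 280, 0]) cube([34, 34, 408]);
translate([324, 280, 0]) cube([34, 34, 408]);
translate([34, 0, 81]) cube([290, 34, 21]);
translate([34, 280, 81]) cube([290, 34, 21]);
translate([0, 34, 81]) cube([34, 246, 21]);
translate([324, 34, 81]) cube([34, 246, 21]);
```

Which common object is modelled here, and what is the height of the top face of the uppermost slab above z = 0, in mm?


A stool. The seat height is 433 mm.

A 358×314×25 slab at z = 408 on four corner posts — a stool. The seat top is 408 + 25 = 433 mm.


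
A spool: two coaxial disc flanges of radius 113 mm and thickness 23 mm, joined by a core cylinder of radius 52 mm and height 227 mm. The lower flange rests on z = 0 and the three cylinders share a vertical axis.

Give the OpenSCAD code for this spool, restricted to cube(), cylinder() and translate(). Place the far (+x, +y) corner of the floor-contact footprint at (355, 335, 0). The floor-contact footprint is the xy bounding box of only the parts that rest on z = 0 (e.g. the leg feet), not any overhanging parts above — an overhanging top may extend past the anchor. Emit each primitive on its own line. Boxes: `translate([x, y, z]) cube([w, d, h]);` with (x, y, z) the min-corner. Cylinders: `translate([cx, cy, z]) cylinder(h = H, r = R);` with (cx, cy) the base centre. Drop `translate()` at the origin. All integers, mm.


translate([242, 222, 0]) cylinder(h = 23, r = 113);
translate([242, 222, 23]) cylinder(h = 227, r = 52);
translate([242, 222, 250]) cylinder(h = 23, r = 113);


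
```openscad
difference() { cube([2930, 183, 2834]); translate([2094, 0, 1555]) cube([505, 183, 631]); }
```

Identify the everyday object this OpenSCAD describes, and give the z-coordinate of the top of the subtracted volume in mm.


A wall with a window opening. The window head height is 2186 mm.

A wall with a rectangular opening subtracted — a window. Sill at z = 1555, opening 631 mm tall, so the head is at 1555 + 631 = 2186 mm.


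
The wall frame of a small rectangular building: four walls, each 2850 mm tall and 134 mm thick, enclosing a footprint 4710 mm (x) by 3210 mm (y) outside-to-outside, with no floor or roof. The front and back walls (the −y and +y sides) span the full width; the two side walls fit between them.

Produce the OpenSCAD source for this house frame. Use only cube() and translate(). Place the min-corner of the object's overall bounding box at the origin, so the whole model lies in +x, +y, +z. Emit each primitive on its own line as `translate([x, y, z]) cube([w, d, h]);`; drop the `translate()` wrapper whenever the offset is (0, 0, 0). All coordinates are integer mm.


cube([4710, 134, 2850]);
translate([0, 3076, 0]) cube([4710, 134, 2850]);
translate([0, 134, 0]) cube([134, 2942, 2850]);
translate([4576, 134, 0]) cube([134, 2942, 2850]);


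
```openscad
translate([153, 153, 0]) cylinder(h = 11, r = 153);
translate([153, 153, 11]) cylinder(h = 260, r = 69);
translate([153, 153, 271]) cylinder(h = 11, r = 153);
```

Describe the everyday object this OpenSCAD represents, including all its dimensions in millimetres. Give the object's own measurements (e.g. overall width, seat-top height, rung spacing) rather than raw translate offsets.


A spool: two coaxial disc flanges of radius 153 mm and thickness 11 mm, joined by a core cylinder of radius 69 mm and height 260 mm. The lower flange rests on z = 0 and the three cylinders share a vertical axis.


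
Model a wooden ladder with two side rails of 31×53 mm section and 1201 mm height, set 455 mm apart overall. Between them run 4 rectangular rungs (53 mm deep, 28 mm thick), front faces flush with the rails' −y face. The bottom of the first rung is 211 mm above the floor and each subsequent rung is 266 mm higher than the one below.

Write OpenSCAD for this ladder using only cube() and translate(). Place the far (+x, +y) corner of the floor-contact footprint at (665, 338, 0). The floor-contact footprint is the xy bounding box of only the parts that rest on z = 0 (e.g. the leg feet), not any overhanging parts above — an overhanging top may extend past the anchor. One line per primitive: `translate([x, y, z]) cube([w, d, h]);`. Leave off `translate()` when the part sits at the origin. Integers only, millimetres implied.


translate([210, 285, 0]) cube([31, 53, 1201]);
translate([634, 285, 0]) cube([31, 53, 1201]);
translate([241, 285, 211]) cube([393, 53, 28]);
translate([241, 285, 477]) cube([393, 53, 28]);
translate([241, 285, 743]) cube([393, 53, 28]);
translate([241, 285, 1009]) cube([393, 53, 28]);


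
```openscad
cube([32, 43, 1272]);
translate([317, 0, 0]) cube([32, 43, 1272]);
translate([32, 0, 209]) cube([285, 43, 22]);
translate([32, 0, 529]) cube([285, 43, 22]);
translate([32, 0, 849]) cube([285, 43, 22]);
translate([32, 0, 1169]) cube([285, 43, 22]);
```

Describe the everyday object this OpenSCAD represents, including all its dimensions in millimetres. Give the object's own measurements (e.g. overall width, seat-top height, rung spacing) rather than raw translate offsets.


A straight ladder. Two 32×43 mm vertical rails, 1272 mm tall, stand 349 mm apart (outside-to-outside) with their front faces coplanar on the −y side. 4 rungs, each 43 mm deep and 22 mm tall, span between the inner faces of the rails, front faces flush with the rails. The lowest rung's underside is at z = 209 mm and rungs are spaced 320 mm apart (underside to underside).


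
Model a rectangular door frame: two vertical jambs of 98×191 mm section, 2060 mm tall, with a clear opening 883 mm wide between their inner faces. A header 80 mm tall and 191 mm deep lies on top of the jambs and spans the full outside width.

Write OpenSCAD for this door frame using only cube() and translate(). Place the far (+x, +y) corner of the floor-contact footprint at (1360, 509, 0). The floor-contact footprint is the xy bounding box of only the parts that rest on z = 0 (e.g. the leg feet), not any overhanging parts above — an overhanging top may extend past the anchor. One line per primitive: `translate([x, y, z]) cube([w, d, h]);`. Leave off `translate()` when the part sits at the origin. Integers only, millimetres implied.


translate([281, 318, 0]) cube([98, 191, 2060]);
translate([1262, 318, 0]) cube([98, 191, 2060]);
translate([281, 318, 2060]) cube([1079, 191, 80]);


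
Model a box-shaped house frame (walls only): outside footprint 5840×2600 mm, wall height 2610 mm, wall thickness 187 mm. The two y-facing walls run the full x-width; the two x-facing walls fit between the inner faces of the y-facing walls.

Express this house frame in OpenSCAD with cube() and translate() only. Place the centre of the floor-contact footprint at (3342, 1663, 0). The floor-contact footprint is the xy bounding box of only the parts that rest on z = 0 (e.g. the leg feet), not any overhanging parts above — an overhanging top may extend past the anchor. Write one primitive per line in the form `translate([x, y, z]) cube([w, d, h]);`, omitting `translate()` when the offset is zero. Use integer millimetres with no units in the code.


translate([422, 363, 0]) cube([5840, 187, 2610]);
translate([422, 2776, 0]) cube([5840, 187, 2610]);
translate([422, 550, 0]) cube([187, 2226, 2610]);
translate([6075, 550, 0]) cube([187, 2226, 2610]);


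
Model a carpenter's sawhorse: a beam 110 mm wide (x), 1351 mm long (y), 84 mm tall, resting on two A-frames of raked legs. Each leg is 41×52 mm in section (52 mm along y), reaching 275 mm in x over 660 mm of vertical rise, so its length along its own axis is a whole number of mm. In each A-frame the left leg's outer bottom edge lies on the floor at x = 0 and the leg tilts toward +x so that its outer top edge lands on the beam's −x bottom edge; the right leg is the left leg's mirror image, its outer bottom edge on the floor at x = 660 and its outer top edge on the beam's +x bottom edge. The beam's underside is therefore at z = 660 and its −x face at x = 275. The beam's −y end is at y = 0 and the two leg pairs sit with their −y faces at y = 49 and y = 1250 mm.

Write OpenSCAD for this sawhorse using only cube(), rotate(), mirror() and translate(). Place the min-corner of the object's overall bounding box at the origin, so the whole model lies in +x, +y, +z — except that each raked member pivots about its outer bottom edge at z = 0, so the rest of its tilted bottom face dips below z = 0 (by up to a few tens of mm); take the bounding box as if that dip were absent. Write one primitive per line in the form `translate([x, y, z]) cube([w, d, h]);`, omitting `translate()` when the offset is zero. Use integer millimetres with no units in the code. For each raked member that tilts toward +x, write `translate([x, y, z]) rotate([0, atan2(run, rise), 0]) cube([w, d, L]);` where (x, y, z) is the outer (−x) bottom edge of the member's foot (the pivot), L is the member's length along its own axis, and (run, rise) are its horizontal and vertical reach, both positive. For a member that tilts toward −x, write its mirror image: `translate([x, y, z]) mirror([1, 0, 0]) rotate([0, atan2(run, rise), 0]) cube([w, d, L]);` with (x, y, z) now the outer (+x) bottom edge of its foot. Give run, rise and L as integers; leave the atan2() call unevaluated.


translate([275, 0, 660]) cube([110, 1351, 84]);
translate([0, 49, 0]) rotate([0, atan2(275, 660), 0]) cube([41, 52, 715]);
translate([660, 49, 0]) mirror([1, 0, 0]) rotate([0, atan2(275, 660), 0]) cube([41, 52, 715]);
translate([0, 1250, 0]) rotate([0, atan2(275, 660), 0]) cube([41, 52, 715]);
translate([660, 1250, 0]) mirror([1, 0, 0]) rotate([0, atan2(275, 660), 0]) cube([41, 52, 715]);


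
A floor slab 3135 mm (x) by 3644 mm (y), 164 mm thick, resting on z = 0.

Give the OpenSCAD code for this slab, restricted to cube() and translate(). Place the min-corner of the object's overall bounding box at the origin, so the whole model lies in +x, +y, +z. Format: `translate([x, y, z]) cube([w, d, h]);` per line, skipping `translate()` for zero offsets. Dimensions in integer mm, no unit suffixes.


cube([3135, 3644, 164]);


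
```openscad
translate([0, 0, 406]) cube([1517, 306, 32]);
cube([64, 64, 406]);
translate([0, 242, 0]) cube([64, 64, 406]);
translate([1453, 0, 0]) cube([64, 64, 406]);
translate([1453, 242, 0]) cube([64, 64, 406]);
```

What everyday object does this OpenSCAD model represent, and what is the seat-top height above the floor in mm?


A bench. The seat-top height is 438 mm.

A long slab on four corner posts — a bench. The slab sits at z = 406 with thickness 32, so the top is 406 + 32 = 438 mm.


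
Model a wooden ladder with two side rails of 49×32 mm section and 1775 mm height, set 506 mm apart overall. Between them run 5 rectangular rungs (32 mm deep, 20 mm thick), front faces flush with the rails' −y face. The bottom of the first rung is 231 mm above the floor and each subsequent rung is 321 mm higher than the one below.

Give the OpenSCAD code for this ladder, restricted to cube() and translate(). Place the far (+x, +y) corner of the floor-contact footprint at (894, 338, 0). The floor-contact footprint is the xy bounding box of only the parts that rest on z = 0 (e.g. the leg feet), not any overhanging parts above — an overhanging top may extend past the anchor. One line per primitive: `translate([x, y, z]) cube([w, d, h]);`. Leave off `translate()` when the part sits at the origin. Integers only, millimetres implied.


// rung span = 506 - 2*49 = 408
// rung[k] z = 231 + k*321
translate([388, 306, 0]) cube([49, 32, 1775]);
translate([845, 306, 0]) cube([49, 32, 1775]);
translate([437, 306, 231]) cube([408, 32, 20]);
translate([437, 306, 552]) cube([408, 32, 20]);
translate([437, 306, 873]) cube([408, 32, 20]);
translate([437, 306, 1194]) cube([408, 32, 20]);
translate([437, 306, 1515]) cube([408, 32, 20]);


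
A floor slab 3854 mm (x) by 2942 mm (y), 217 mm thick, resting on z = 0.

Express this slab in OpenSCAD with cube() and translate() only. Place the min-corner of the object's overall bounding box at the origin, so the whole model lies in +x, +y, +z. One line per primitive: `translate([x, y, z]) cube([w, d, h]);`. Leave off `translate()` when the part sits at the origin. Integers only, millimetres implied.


cube([3854, 2942, 217]);


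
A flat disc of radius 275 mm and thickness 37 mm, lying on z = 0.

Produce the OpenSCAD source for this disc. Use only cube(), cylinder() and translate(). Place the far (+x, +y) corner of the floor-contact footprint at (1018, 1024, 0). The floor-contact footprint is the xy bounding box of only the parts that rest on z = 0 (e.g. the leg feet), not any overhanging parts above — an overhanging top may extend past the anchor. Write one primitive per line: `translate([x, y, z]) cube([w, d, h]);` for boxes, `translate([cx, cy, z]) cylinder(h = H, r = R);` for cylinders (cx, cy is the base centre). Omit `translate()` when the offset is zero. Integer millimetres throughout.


translate([743, 749, 0]) cylinder(h = 37, r = 275);


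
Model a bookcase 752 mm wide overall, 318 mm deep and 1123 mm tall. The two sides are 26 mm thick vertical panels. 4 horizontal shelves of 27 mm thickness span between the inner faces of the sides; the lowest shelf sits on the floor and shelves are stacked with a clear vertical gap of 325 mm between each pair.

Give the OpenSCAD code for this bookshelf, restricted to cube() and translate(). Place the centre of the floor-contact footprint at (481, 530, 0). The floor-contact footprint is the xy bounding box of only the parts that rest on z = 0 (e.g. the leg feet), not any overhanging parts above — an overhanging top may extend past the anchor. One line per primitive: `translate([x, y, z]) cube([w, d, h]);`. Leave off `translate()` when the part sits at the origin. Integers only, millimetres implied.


translate([105, 371, 0]) cube([26, 318, 1123]);
translate([831, 371, 0]) cube([26, 318, 1123]);
translate([131, 371, 0]) cube([700, 318, 27]);
translate([131, 371, 352]) cube([700, 318, 27]);
translate([131, 371, 704]) cube([700, 318, 27]);
translate([131, 371, 1056]) cube([700, 318, 27]);


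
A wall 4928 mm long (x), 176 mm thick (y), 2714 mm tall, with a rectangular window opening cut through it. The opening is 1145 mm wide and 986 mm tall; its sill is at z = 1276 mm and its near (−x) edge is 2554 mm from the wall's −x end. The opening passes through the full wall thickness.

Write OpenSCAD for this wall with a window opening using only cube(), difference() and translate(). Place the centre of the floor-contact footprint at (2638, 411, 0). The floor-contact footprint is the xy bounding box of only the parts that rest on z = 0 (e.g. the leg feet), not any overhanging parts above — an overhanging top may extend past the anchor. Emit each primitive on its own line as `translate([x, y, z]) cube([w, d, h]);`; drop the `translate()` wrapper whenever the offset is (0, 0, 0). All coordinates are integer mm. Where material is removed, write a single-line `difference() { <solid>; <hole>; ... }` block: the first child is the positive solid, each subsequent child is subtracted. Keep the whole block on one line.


difference() { translate([174, 323, 0]) cube([4928, 176, 2714]); translate([2728, 323, 1276]) cube([1145, 176, 986]); }


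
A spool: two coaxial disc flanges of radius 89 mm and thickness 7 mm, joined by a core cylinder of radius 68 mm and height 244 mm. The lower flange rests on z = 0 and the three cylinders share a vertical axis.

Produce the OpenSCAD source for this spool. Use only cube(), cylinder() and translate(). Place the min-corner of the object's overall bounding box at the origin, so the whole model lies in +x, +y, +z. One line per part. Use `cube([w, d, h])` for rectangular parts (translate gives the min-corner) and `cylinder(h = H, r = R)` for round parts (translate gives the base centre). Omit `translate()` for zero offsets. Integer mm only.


translate([89, 89, 0]) cylinder(h = 7, r = 89);
translate([89, 89, 7]) cylinder(h = 244, r = 68);
translate([89, 89, 251]) cylinder(h = 7, r = 89);


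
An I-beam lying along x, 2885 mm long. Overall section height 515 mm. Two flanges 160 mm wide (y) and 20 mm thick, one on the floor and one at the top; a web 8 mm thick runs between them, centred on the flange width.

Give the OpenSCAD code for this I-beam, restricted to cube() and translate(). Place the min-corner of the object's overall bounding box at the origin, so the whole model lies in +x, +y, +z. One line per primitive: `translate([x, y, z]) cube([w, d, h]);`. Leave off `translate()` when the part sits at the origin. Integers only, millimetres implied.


cube([2885, 160, 20]);
translate([0, 76, 20]) cube([2885, 8, 475]);
translate([0, 0, 495]) cube([2885, 160, 20]);


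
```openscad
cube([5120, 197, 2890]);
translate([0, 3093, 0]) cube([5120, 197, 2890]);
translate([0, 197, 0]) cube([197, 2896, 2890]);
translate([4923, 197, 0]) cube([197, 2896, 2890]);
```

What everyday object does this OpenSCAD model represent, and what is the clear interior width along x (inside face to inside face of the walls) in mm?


A house (or room) frame. The interior width is 4726 mm.

Four 2890 mm walls enclosing a rectangle with no floor or roof — a room or house frame. Outside width is 5120 mm and wall thickness is 197 mm, so the interior width is 5120 − 2 × 197 = 4726 mm.


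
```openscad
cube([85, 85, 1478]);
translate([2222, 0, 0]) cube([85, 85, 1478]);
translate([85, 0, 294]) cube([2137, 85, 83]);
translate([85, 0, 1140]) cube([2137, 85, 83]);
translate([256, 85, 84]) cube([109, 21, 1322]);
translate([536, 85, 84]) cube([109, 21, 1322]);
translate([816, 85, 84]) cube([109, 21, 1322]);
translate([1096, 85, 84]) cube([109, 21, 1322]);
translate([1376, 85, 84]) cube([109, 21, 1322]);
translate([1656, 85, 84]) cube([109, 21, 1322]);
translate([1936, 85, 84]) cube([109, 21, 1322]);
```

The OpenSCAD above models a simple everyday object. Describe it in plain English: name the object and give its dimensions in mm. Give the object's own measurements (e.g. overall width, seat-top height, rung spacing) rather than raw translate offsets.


A fence section. Two 85×85 mm posts, 1478 mm tall, stand on the floor with a clear span of 2137 mm between their inner faces. Two horizontal rails of 85×83 mm section span the gap between the posts with their undersides at z = 294 mm and z = 1140 mm, flush with the posts' −y face. 7 pickets, each 109 mm wide, 21 mm thick and 1322 mm tall, are fixed to the +y face of the rails with their bottoms at z = 84 mm, spaced across the span with a 171 mm gap after the −x post and between neighbouring pickets, with 177 mm left before the +x post.


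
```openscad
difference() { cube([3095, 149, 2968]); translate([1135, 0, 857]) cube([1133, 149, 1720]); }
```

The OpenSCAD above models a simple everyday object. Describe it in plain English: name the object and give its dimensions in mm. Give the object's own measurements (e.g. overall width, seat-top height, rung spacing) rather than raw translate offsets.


A wall 3095 mm long (x), 149 mm thick (y), 2968 mm tall, with a rectangular window opening cut through it. The opening is 1133 mm wide and 1720 mm tall; its sill is at z = 857 mm and its near (−x) edge is 1135 mm from the wall's −x end. The opening passes through the full wall thickness.


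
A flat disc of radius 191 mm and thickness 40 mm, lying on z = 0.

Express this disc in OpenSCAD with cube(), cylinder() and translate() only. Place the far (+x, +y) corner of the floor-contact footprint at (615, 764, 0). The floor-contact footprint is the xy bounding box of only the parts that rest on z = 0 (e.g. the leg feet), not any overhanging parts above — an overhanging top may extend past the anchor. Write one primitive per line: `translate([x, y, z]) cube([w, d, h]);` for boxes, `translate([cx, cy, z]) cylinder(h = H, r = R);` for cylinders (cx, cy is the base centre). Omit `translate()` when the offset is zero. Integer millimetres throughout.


translate([424, 573, 0]) cylinder(h = 40, r = 191);


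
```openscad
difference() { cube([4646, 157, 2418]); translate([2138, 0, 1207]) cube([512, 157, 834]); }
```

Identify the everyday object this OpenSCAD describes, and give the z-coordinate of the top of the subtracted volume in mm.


A wall with a window opening. The window head height is 2041 mm.

A wall with a rectangular opening subtracted — a window. Sill at z = 1207, opening 834 mm tall, so the head is at 1207 + 834 = 2041 mm.


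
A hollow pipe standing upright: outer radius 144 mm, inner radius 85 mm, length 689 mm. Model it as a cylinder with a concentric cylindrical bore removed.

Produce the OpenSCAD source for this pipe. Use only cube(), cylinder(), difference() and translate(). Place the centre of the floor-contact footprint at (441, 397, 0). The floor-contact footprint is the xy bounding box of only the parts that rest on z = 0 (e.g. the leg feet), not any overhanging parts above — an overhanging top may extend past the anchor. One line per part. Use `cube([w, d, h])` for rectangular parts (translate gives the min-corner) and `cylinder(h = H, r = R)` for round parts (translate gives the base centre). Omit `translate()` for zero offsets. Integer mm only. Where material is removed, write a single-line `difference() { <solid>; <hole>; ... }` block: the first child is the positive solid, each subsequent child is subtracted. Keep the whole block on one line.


difference() { translate([441, 397, 0]) cylinder(h = 689, r = 144); translate([441, 397, 0]) cylinder(h = 689, r = 85); }


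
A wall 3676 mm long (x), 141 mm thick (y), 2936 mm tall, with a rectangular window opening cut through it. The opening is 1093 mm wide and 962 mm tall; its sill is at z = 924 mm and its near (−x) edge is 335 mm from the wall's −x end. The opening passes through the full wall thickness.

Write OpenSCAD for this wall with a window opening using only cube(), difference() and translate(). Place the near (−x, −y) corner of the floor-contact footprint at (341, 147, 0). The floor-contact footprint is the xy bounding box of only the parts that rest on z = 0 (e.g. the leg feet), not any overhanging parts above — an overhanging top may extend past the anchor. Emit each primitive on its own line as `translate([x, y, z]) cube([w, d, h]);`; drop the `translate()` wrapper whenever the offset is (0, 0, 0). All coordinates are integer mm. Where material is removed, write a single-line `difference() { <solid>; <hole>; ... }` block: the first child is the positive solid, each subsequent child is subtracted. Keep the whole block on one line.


difference() { translate([341, 147, 0]) cube([3676, 141, 2936]); translate([676, 147, 924]) cube([1093, 141, 962]); }
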